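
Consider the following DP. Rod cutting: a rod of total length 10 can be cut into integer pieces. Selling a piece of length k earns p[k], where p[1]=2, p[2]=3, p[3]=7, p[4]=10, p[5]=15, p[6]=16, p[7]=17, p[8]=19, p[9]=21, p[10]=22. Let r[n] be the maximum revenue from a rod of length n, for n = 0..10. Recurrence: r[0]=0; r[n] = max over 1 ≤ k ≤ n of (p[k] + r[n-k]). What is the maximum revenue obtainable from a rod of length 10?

30

   n    0    1    2    3    4    5    6    7    8    9   10
r[n]    0    2    4    7   10   15   17   19   22   25   30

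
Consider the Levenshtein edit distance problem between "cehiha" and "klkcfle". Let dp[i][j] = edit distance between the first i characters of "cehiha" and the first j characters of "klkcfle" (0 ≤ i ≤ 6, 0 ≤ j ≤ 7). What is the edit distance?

7

   ''  k  l  k  c  f  l  e
''  0  1  2  3  4  5  6  7
 c  1  1  2  3  3  4  5  6
 e  2  2  2  3  4  4  5  5
 h  3  3  3  3  4  5  5  6
 i  4  4  4  4  4  5  6  6
 h  5  5  5  5  5  5  6  7
 a  6  6  6  6  6  6  6  7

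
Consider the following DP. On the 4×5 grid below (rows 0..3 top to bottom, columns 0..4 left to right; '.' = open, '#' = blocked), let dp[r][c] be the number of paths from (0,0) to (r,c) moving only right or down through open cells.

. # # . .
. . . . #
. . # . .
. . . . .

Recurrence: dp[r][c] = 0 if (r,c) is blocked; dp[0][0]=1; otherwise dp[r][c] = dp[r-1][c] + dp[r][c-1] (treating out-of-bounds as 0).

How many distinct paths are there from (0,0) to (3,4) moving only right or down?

r\c   0   1   2   3   4
  0   1   0   0   0   0
  1   1   1   1   1   0
  2   1   2   0   1   1
  3   1   3   3   4   5

5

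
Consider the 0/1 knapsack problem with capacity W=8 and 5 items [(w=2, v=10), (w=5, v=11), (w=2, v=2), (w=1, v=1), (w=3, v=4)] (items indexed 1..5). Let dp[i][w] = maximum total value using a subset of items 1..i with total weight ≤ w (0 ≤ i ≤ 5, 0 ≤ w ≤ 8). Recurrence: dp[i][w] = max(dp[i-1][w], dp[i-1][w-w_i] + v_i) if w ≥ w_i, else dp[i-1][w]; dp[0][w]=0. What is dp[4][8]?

i\w   0   1   2   3   4   5   6   7   8
  0   0   0   0   0   0   0   0   0   0
  1   0   0  10  10  10  10  10  10  10
  2   0   0  10  10  10  11  11  21  21
  3   0   0  10  10  12  12  12  21  21
  4   0   1  10  11  12  13  13  21  22
  5   0   1  10  11  12  14  15  21  22

22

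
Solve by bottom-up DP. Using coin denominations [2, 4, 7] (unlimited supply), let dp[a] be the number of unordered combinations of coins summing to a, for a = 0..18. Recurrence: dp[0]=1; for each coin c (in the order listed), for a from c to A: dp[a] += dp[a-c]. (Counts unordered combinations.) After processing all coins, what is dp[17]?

after  coin     0     1     2     3     4     5     6     7     8     9    10    11    12    13    14    15    16    17    18
          2     1     0     1     0     1     0     1     0     1     0     1     0     1     0     1     0     1     0     1
          4     1     0     1     0     2     0     2     0     3     0     3     0     4     0     4     0     5     0     5
          7     1     0     1     0     2     0     2     1     3     1     3     2     4     2     5     3     6     3     7

3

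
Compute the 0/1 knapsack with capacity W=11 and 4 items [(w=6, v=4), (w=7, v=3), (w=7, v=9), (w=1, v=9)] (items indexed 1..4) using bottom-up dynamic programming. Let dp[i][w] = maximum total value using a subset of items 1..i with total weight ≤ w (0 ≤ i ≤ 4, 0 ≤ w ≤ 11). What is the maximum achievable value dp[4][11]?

i\w   0   1   2   3   4   5   6   7   8   9  10  11
  0   0   0   0   0   0   0   0   0   0   0   0   0
  1   0   0   0   0   0   0   4   4   4   4   4   4
  2   0   0   0   0   0   0   4   4   4   4   4   4
  3   0   0   0   0   0   0   4   9   9   9   9   9
  4   0   9   9   9   9   9   9  13  18  18  18  18

18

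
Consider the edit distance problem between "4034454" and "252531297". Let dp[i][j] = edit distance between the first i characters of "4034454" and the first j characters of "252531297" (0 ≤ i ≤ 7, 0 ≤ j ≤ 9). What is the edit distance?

8

   ''  2  5  2  5  3  1  2  9  7
''  0  1  2  3  4  5  6  7  8  9
 4  1  1  2  3  4  5  6  7  8  9
 0  2  2  2  3  4  5  6  7  8  9
 3  3  3  3  3  4  4  5  6  7  8
 4  4  4  4  4  4  5  5  6  7  8
 4  5  5  5  5  5  5  6  6  7  8
 5  6  6  5  6  5  6  6  7  7  8
 4  7  7  6  6  6  6  7  7  8  8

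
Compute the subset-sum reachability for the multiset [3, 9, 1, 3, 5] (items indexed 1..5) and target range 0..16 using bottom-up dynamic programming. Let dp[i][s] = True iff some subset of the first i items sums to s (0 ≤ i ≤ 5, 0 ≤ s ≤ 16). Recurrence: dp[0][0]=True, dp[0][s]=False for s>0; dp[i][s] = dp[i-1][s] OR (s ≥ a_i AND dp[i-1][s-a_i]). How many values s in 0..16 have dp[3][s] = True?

i\s   0   1   2   3   4   5   6   7   8   9  10  11  12  13  14  15  16
  0   T   F   F   F   F   F   F   F   F   F   F   F   F   F   F   F   F
  1   T   F   F   T   F   F   F   F   F   F   F   F   F   F   F   F   F
  2   T   F   F   T   F   F   F   F   F   T   F   F   T   F   F   F   F
  3   T   T   F   T   T   F   F   F   F   T   T   F   T   T   F   F   F
  4   T   T   F   T   T   F   T   T   F   T   T   F   T   T   F   T   T
  5   T   T   F   T   T   T   T   T   T   T   T   T   T   T   T   T   T

8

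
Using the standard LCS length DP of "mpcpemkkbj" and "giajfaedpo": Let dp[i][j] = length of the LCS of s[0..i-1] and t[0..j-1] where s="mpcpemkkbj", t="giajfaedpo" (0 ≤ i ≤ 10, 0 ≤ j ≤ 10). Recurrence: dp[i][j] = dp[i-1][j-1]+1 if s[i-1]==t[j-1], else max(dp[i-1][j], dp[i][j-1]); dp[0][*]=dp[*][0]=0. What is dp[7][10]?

1

   ''  g  i  a  j  f  a  e  d  p  o
''  0  0  0  0  0  0  0  0  0  0  0
 m  0  0  0  0  0  0  0  0  0  0  0
 p  0  0  0  0  0  0  0  0  0  1  1
 c  0  0  0  0  0  0  0  0  0  1  1
 p  0  0  0  0  0  0  0  0  0  1  1
 e  0  0  0  0  0  0  0  1  1  1  1
 m  0  0  0  0  0  0  0  1  1  1  1
 k  0  0  0  0  0  0  0  1  1  1  1
 k  0  0  0  0  0  0  0  1  1  1  1
 b  0  0  0  0  0  0  0  1  1  1  1
 j  0  0  0  0  1  1  1  1  1  1  1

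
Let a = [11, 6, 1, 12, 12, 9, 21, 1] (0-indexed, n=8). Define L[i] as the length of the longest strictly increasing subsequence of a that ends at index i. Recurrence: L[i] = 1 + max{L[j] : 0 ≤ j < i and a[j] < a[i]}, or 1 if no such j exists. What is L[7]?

   i    0    1    2    3    4    5    6    7
a[i]   11    6    1   12   12    9   21    1
L[i]    1    1    1    2    2    2    3    1

1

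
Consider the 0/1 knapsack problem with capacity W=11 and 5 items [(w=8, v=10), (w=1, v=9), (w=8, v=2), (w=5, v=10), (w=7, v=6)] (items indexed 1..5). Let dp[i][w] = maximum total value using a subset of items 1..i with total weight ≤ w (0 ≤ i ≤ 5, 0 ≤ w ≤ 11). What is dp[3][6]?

i\w   0   1   2   3   4   5   6   7   8   9  10  11
  0   0   0   0   0   0   0   0   0   0   0   0   0
  1   0   0   0   0   0   0   0   0  10  10  10  10
  2   0   9   9   9   9   9   9   9  10  19  19  19
  3   0   9   9   9   9   9   9   9  10  19  19  19
  4   0   9   9   9   9  10  19  19  19  19  19  19
  5   0   9   9   9   9  10  19  19  19  19  19  19

9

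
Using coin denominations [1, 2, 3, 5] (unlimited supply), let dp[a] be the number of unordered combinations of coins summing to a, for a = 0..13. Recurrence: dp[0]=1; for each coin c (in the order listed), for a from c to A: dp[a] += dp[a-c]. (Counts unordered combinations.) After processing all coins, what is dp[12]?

after  coin     0     1     2     3     4     5     6     7     8     9    10    11    12    13
          1     1     1     1     1     1     1     1     1     1     1     1     1     1     1
          2     1     1     2     2     3     3     4     4     5     5     6     6     7     7
          3     1     1     2     3     4     5     7     8    10    12    14    16    19    21
          5     1     1     2     3     4     6     8    10    13    16    20    24    29    34

29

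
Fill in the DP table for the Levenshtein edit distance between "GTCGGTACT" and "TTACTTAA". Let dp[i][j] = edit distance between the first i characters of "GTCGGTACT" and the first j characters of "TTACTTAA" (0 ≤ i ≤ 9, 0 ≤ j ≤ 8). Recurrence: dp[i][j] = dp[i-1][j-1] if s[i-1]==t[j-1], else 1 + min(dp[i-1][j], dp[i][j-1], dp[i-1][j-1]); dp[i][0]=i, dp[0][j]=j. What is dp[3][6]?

   ''  T  T  A  C  T  T  A  A
''  0  1  2  3  4  5  6  7  8
 G  1  1  2  3  4  5  6  7  8
 T  2  1  1  2  3  4  5  6  7
 C  3  2  2  2  2  3  4  5  6
 G  4  3  3  3  3  3  4  5  6
 G  5  4  4  4  4  4  4  5  6
 T  6  5  4  5  5  4  4  5  6
 A  7  6  5  4  5  5  5  4  5
 C  8  7  6  5  4  5  6  5  5
 T  9  8  7  6  5  4  5  6  6

4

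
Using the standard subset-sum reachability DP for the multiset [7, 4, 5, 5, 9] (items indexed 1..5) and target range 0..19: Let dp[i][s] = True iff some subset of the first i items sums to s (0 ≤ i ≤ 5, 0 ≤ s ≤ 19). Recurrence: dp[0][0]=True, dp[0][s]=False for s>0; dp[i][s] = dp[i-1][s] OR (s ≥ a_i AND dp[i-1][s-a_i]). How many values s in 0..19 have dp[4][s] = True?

i\s   0   1   2   3   4   5   6   7   8   9  10  11  12  13  14  15  16  17  18  19
  0   T   F   F   F   F   F   F   F   F   F   F   F   F   F   F   F   F   F   F   F
  1   T   F   F   F   F   F   F   T   F   F   F   F   F   F   F   F   F   F   F   F
  2   T   F   F   F   T   F   F   T   F   F   F   T   F   F   F   F   F   F   F   F
  3   T   F   F   F   T   T   F   T   F   T   F   T   T   F   F   F   T   F   F   F
  4   T   F   F   F   T   T   F   T   F   T   T   T   T   F   T   F   T   T   F   F
  5   T   F   F   F   T   T   F   T   F   T   T   T   T   T   T   F   T   T   T   T

11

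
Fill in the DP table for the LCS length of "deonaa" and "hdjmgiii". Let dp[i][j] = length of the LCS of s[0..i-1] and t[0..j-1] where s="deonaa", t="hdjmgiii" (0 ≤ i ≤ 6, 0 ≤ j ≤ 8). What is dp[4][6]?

   ''  h  d  j  m  g  i  i  i
''  0  0  0  0  0  0  0  0  0
 d  0  0  1  1  1  1  1  1  1
 e  0  0  1  1  1  1  1  1  1
 o  0  0  1  1  1  1  1  1  1
 n  0  0  1  1  1  1  1  1  1
 a  0  0  1  1  1  1  1  1  1
 a  0  0  1  1  1  1  1  1  1

1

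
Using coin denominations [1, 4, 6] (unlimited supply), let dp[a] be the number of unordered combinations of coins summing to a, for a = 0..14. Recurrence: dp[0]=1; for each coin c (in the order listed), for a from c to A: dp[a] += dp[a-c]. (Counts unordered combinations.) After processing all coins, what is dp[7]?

after  coin     0     1     2     3     4     5     6     7     8     9    10    11    12    13    14
          1     1     1     1     1     1     1     1     1     1     1     1     1     1     1     1
          4     1     1     1     1     2     2     2     2     3     3     3     3     4     4     4
          6     1     1     1     1     2     2     3     3     4     4     5     5     7     7     8

3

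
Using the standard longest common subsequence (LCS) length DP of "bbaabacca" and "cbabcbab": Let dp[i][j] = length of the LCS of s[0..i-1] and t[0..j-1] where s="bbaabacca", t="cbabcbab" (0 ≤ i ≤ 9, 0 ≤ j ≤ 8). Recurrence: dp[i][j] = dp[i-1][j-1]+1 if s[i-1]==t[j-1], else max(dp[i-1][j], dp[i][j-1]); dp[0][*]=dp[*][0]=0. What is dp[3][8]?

   ''  c  b  a  b  c  b  a  b
''  0  0  0  0  0  0  0  0  0
 b  0  0  1  1  1  1  1  1  1
 b  0  0  1  1  2  2  2  2  2
 a  0  0  1  2  2  2  2  3  3
 a  0  0  1  2  2  2  2  3  3
 b  0  0  1  2  3  3  3  3  4
 a  0  0  1  2  3  3  3  4  4
 c  0  1  1  2  3  4  4  4  4
 c  0  1  1  2  3  4  4  4  4
 a  0  1  1  2  3  4  4  5  5

3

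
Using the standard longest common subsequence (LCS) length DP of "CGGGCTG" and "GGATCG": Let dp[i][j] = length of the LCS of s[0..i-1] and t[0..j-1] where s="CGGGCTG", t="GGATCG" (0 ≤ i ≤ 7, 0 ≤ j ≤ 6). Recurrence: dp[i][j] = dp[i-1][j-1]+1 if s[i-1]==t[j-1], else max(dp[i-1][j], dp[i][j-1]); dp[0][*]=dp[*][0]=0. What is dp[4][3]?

   ''  G  G  A  T  C  G
''  0  0  0  0  0  0  0
 C  0  0  0  0  0  1  1
 G  0  1  1  1  1  1  2
 G  0  1  2  2  2  2  2
 G  0  1  2  2  2  2  3
 C  0  1  2  2  2  3  3
 T  0  1  2  2  3  3  3
 G  0  1  2  2  3  3  4

2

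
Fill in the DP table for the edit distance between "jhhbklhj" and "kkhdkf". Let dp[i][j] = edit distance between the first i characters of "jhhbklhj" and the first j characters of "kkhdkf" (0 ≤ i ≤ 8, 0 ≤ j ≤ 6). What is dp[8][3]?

   ''  k  k  h  d  k  f
''  0  1  2  3  4  5  6
 j  1  1  2  3  4  5  6
 h  2  2  2  2  3  4  5
 h  3  3  3  2  3  4  5
 b  4  4  4  3  3  4  5
 k  5  4  4  4  4  3  4
 l  6  5  5  5  5  4  4
 h  7  6  6  5  6  5  5
 j  8  7  7  6  6  6  6

6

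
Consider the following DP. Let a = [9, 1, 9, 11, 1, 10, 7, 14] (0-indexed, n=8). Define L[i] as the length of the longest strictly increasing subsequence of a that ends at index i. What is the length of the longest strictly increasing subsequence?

4

   i    0    1    2    3    4    5    6    7
a[i]    9    1    9   11    1   10    7   14
L[i]    1    1    2    3    1    3    2    4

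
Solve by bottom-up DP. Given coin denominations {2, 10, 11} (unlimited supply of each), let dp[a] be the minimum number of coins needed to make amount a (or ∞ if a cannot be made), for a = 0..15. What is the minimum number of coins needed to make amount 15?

3

 a  0  1  2  3  4  5  6  7  8  9 10 11 12 13 14 15
dp  0  -  1  -  2  -  3  -  4  -  1  1  2  2  3  3
(- denotes ∞ / unreachable)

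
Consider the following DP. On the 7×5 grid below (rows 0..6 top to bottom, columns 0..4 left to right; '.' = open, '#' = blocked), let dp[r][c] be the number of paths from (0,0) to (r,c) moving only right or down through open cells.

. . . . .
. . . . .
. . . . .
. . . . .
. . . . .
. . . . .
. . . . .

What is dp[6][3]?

r\c   0   1   2   3   4
  0   1   1   1   1   1
  1   1   2   3   4   5
  2   1   3   6  10  15
  3   1   4  10  20  35
  4   1   5  15  35  70
  5   1   6  21  56 126
  6   1   7  28  84 210

84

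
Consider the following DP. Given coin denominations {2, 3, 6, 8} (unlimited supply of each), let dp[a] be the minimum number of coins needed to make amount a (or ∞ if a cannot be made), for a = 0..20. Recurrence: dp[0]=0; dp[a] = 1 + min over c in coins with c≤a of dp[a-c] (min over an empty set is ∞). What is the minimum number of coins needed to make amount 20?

3

 a  0  1  2  3  4  5  6  7  8  9 10 11 12 13 14 15 16 17 18 19 20
dp  0  -  1  1  2  2  1  3  1  2  2  2  2  3  2  3  2  3  3  3  3
(- denotes ∞ / unreachable)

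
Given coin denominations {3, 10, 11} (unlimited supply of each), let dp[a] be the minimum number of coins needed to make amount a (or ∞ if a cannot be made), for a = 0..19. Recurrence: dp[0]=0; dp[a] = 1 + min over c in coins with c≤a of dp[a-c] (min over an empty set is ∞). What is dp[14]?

2

 a  0  1  2  3  4  5  6  7  8  9 10 11 12 13 14 15 16 17 18 19
dp  0  -  -  1  -  -  2  -  -  3  1  1  4  2  2  5  3  3  6  4
(- denotes ∞ / unreachable)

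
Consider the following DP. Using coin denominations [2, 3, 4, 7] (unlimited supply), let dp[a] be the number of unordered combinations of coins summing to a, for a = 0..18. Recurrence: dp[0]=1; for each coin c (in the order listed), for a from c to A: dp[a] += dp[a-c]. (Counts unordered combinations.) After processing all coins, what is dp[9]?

after  coin     0     1     2     3     4     5     6     7     8     9    10    11    12    13    14    15    16    17    18
          2     1     0     1     0     1     0     1     0     1     0     1     0     1     0     1     0     1     0     1
          3     1     0     1     1     1     1     2     1     2     2     2     2     3     2     3     3     3     3     4
          4     1     0     1     1     2     1     3     2     4     3     5     4     7     5     8     7    10     8    12
          7     1     0     1     1     2     1     3     3     4     4     6     6     8     8    11    11    14    14    18

4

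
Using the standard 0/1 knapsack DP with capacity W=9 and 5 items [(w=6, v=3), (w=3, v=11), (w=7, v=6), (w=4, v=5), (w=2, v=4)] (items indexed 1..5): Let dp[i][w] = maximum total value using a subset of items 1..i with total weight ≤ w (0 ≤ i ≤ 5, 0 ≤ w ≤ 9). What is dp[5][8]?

i\w   0   1   2   3   4   5   6   7   8   9
  0   0   0   0   0   0   0   0   0   0   0
  1   0   0   0   0   0   0   3   3   3   3
  2   0   0   0  11  11  11  11  11  11  14
  3   0   0   0  11  11  11  11  11  11  14
  4   0   0   0  11  11  11  11  16  16  16
  5   0   0   4  11  11  15  15  16  16  20

16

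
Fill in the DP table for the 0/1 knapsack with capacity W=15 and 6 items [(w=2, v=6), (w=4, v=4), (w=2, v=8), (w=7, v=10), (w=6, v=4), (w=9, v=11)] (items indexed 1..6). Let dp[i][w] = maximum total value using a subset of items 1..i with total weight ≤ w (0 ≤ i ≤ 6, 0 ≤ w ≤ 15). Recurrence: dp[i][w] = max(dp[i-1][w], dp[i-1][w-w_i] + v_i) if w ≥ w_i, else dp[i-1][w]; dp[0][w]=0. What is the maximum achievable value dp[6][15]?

i\w   0   1   2   3   4   5   6   7   8   9  10  11  12  13  14  15
  0   0   0   0   0   0   0   0   0   0   0   0   0   0   0   0   0
  1   0   0   6   6   6   6   6   6   6   6   6   6   6   6   6   6
  2   0   0   6   6   6   6  10  10  10  10  10  10  10  10  10  10
  3   0   0   8   8  14  14  14  14  18  18  18  18  18  18  18  18
  4   0   0   8   8  14  14  14  14  18  18  18  24  24  24  24  28
  5   0   0   8   8  14  14  14  14  18  18  18  24  24  24  24  28
  6   0   0   8   8  14  14  14  14  18  18  18  24  24  25  25  28

28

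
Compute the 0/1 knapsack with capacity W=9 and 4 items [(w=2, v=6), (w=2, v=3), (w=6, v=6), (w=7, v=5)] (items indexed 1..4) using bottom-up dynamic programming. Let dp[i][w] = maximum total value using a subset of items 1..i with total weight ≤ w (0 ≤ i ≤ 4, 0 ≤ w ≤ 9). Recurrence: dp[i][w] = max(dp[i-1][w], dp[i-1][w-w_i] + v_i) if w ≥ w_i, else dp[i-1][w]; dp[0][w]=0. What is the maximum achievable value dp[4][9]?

i\w   0   1   2   3   4   5   6   7   8   9
  0   0   0   0   0   0   0   0   0   0   0
  1   0   0   6   6   6   6   6   6   6   6
  2   0   0   6   6   9   9   9   9   9   9
  3   0   0   6   6   9   9   9   9  12  12
  4   0   0   6   6   9   9   9   9  12  12

12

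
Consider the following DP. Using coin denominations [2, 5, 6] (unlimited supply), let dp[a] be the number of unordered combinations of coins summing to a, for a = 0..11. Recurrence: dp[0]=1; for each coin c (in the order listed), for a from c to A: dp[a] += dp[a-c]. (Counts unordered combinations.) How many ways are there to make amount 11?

2

after  coin     0     1     2     3     4     5     6     7     8     9    10    11
          2     1     0     1     0     1     0     1     0     1     0     1     0
          5     1     0     1     0     1     1     1     1     1     1     2     1
          6     1     0     1     0     1     1     2     1     2     1     3     2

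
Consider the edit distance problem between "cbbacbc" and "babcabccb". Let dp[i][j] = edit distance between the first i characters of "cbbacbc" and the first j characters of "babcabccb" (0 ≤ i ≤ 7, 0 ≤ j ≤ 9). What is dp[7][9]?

   ''  b  a  b  c  a  b  c  c  b
''  0  1  2  3  4  5  6  7  8  9
 c  1  1  2  3  3  4  5  6  7  8
 b  2  1  2  2  3  4  4  5  6  7
 b  3  2  2  2  3  4  4  5  6  6
 a  4  3  2  3  3  3  4  5  6  7
 c  5  4  3  3  3  4  4  4  5  6
 b  6  5  4  3  4  4  4  5  5  5
 c  7  6  5  4  3  4  5  4  5  6

6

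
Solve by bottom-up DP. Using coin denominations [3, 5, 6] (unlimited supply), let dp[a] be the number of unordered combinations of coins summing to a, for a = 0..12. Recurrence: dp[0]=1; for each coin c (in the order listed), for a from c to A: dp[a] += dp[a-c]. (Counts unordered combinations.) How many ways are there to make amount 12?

3

after  coin     0     1     2     3     4     5     6     7     8     9    10    11    12
          3     1     0     0     1     0     0     1     0     0     1     0     0     1
          5     1     0     0     1     0     1     1     0     1     1     1     1     1
          6     1     0     0     1     0     1     2     0     1     2     1     2     3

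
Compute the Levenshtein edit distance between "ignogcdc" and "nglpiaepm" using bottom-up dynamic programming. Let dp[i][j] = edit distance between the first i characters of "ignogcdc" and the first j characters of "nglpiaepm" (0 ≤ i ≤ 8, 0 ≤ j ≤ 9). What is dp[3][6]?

5

   ''  n  g  l  p  i  a  e  p  m
''  0  1  2  3  4  5  6  7  8  9
 i  1  1  2  3  4  4  5  6  7  8
 g  2  2  1  2  3  4  5  6  7  8
 n  3  2  2  2  3  4  5  6  7  8
 o  4  3  3  3  3  4  5  6  7  8
 g  5  4  3  4  4  4  5  6  7  8
 c  6  5  4  4  5  5  5  6  7  8
 d  7  6  5  5  5  6  6  6  7  8
 c  8  7  6  6  6  6  7  7  7  8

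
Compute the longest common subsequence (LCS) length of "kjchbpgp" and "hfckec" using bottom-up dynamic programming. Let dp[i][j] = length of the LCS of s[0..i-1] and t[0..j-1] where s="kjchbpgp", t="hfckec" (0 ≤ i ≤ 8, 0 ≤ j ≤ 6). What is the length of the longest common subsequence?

   ''  h  f  c  k  e  c
''  0  0  0  0  0  0  0
 k  0  0  0  0  1  1  1
 j  0  0  0  0  1  1  1
 c  0  0  0  1  1  1  2
 h  0  1  1  1  1  1  2
 b  0  1  1  1  1  1  2
 p  0  1  1  1  1  1  2
 g  0  1  1  1  1  1  2
 p  0  1  1  1  1  1  2

2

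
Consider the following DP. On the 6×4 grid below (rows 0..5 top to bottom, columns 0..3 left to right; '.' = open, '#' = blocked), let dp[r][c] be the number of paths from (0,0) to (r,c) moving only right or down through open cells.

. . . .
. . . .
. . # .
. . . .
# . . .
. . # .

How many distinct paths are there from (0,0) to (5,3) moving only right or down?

16

r\c   0   1   2   3
  0   1   1   1   1
  1   1   2   3   4
  2   1   3   0   4
  3   1   4   4   8
  4   0   4   8  16
  5   0   4   0  16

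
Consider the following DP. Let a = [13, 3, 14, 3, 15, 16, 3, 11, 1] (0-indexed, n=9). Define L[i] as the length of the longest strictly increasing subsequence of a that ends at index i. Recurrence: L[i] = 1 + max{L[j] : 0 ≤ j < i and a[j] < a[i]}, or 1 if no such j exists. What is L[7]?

2

   i    0    1    2    3    4    5    6    7    8
a[i]   13    3   14    3   15   16    3   11    1
L[i]    1    1    2    1    3    4    1    2    1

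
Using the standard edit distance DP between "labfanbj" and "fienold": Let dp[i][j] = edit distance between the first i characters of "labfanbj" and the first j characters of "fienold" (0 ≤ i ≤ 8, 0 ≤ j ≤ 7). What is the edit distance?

8

   ''  f  i  e  n  o  l  d
''  0  1  2  3  4  5  6  7
 l  1  1  2  3  4  5  5  6
 a  2  2  2  3  4  5  6  6
 b  3  3  3  3  4  5  6  7
 f  4  3  4  4  4  5  6  7
 a  5  4  4  5  5  5  6  7
 n  6  5  5  5  5  6  6  7
 b  7  6  6  6  6  6  7  7
 j  8  7  7  7  7  7  7  8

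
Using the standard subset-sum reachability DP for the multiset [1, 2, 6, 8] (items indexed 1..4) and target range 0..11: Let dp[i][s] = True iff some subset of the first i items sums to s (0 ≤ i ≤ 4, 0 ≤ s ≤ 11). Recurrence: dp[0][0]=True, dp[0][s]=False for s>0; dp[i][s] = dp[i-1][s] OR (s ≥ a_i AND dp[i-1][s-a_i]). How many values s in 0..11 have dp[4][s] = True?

i\s   0   1   2   3   4   5   6   7   8   9  10  11
  0   T   F   F   F   F   F   F   F   F   F   F   F
  1   T   T   F   F   F   F   F   F   F   F   F   F
  2   T   T   T   T   F   F   F   F   F   F   F   F
  3   T   T   T   T   F   F   T   T   T   T   F   F
  4   T   T   T   T   F   F   T   T   T   T   T   T

10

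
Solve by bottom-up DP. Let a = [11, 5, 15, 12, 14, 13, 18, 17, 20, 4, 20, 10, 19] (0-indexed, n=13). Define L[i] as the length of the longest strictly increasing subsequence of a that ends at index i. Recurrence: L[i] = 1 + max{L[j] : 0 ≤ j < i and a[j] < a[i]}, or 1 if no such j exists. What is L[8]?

   i    0    1    2    3    4    5    6    7    8    9   10   11   12
a[i]   11    5   15   12   14   13   18   17   20    4   20   10   19
L[i]    1    1    2    2    3    3    4    4    5    1    5    2    5

5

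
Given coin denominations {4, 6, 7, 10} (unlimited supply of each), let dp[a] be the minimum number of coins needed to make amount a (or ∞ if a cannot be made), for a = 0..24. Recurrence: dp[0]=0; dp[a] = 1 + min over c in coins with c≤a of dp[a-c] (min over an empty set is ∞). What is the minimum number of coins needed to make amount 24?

3

 a  0  1  2  3  4  5  6  7  8  9 10 11 12 13 14 15 16 17 18 19 20 21 22 23 24
dp  0  -  -  -  1  -  1  1  2  -  1  2  2  2  2  3  2  2  3  3  2  3  3  3  3
(- denotes ∞ / unreachable)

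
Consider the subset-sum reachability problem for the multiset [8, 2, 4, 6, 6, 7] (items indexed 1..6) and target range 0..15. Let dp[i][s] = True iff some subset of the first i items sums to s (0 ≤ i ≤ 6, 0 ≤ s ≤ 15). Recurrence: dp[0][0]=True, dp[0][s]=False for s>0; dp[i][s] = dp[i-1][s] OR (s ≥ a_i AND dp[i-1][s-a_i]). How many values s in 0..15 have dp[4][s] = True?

i\s   0   1   2   3   4   5   6   7   8   9  10  11  12  13  14  15
  0   T   F   F   F   F   F   F   F   F   F   F   F   F   F   F   F
  1   T   F   F   F   F   F   F   F   T   F   F   F   F   F   F   F
  2   T   F   T   F   F   F   F   F   T   F   T   F   F   F   F   F
  3   T   F   T   F   T   F   T   F   T   F   T   F   T   F   T   F
  4   T   F   T   F   T   F   T   F   T   F   T   F   T   F   T   F
  5   T   F   T   F   T   F   T   F   T   F   T   F   T   F   T   F
  6   T   F   T   F   T   F   T   T   T   T   T   T   T   T   T   T

8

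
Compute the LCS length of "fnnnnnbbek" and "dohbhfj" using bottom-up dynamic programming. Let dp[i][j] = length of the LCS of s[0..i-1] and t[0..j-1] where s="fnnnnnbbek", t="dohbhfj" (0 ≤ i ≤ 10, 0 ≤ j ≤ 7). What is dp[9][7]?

1

   ''  d  o  h  b  h  f  j
''  0  0  0  0  0  0  0  0
 f  0  0  0  0  0  0  1  1
 n  0  0  0  0  0  0  1  1
 n  0  0  0  0  0  0  1  1
 n  0  0  0  0  0  0  1  1
 n  0  0  0  0  0  0  1  1
 n  0  0  0  0  0  0  1  1
 b  0  0  0  0  1  1  1  1
 b  0  0  0  0  1  1  1  1
 e  0  0  0  0  1  1  1  1
 k  0  0  0  0  1  1  1  1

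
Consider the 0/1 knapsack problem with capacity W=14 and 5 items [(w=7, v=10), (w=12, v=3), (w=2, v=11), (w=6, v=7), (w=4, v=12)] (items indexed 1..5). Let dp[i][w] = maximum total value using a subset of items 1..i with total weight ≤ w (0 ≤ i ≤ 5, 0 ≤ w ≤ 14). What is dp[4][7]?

11

i\w   0   1   2   3   4   5   6   7   8   9  10  11  12  13  14
  0   0   0   0   0   0   0   0   0   0   0   0   0   0   0   0
  1   0   0   0   0   0   0   0  10  10  10  10  10  10  10  10
  2   0   0   0   0   0   0   0  10  10  10  10  10  10  10  10
  3   0   0  11  11  11  11  11  11  11  21  21  21  21  21  21
  4   0   0  11  11  11  11  11  11  18  21  21  21  21  21  21
  5   0   0  11  11  12  12  23  23  23  23  23  23  30  33  33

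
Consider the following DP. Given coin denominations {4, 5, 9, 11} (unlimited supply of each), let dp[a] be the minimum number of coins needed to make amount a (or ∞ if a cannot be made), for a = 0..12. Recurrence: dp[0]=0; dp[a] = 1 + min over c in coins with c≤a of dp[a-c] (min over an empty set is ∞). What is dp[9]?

 a  0  1  2  3  4  5  6  7  8  9 10 11 12
dp  0  -  -  -  1  1  -  -  2  1  2  1  3
(- denotes ∞ / unreachable)

1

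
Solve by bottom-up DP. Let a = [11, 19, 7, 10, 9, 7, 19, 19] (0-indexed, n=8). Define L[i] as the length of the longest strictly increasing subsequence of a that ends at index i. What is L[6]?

   i    0    1    2    3    4    5    6    7
a[i]   11   19    7   10    9    7   19   19
L[i]    1    2    1    2    2    1    3    3

3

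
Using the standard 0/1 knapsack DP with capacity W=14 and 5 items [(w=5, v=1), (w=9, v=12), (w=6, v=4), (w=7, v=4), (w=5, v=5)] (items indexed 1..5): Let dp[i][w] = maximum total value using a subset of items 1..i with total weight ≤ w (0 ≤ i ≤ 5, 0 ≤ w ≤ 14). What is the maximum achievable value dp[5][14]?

i\w   0   1   2   3   4   5   6   7   8   9  10  11  12  13  14
  0   0   0   0   0   0   0   0   0   0   0   0   0   0   0   0
  1   0   0   0   0   0   1   1   1   1   1   1   1   1   1   1
  2   0   0   0   0   0   1   1   1   1  12  12  12  12  12  13
  3   0   0   0   0   0   1   4   4   4  12  12  12  12  12  13
  4   0   0   0   0   0   1   4   4   4  12  12  12  12  12  13
  5   0   0   0   0   0   5   5   5   5  12  12  12  12  12  17

17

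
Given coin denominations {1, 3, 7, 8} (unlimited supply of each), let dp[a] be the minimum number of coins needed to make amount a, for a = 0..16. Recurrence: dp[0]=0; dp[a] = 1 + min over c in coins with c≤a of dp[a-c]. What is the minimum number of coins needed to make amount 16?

2

 a  0  1  2  3  4  5  6  7  8  9 10 11 12 13 14 15 16
dp  0  1  2  1  2  3  2  1  1  2  2  2  3  3  2  2  2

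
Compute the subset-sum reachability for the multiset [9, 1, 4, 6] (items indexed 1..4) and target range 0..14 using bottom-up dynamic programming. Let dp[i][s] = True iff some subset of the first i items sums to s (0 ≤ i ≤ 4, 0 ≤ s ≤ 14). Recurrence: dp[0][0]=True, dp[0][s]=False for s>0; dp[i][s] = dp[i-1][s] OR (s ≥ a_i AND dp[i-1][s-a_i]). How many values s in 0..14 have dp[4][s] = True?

11

i\s   0   1   2   3   4   5   6   7   8   9  10  11  12  13  14
  0   T   F   F   F   F   F   F   F   F   F   F   F   F   F   F
  1   T   F   F   F   F   F   F   F   F   T   F   F   F   F   F
  2   T   T   F   F   F   F   F   F   F   T   T   F   F   F   F
  3   T   T   F   F   T   T   F   F   F   T   T   F   F   T   T
  4   T   T   F   F   T   T   T   T   F   T   T   T   F   T   T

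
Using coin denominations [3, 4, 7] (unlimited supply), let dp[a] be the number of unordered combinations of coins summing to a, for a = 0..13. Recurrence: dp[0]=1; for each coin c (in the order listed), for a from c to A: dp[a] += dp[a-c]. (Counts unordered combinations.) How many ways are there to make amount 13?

2

after  coin     0     1     2     3     4     5     6     7     8     9    10    11    12    13
          3     1     0     0     1     0     0     1     0     0     1     0     0     1     0
          4     1     0     0     1     1     0     1     1     1     1     1     1     2     1
          7     1     0     0     1     1     0     1     2     1     1     2     2     2     2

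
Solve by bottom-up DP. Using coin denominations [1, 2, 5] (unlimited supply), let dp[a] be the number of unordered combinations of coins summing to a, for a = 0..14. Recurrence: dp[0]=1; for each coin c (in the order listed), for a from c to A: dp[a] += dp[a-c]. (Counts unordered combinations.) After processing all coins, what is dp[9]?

after  coin     0     1     2     3     4     5     6     7     8     9    10    11    12    13    14
          1     1     1     1     1     1     1     1     1     1     1     1     1     1     1     1
          2     1     1     2     2     3     3     4     4     5     5     6     6     7     7     8
          5     1     1     2     2     3     4     5     6     7     8    10    11    13    14    16

8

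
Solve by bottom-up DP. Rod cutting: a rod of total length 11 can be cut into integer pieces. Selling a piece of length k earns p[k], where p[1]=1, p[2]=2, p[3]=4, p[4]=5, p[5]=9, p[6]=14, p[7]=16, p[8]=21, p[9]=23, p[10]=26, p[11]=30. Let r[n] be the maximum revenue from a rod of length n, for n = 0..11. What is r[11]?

30

   n    0    1    2    3    4    5    6    7    8    9   10   11
r[n]    0    1    2    4    5    9   14   16   21   23   26   30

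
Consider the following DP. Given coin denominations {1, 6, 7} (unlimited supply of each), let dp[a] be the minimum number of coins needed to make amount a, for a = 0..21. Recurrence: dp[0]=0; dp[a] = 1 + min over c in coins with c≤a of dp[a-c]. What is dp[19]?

 a  0  1  2  3  4  5  6  7  8  9 10 11 12 13 14 15 16 17 18 19 20 21
dp  0  1  2  3  4  5  1  1  2  3  4  5  2  2  2  3  4  5  3  3  3  3

3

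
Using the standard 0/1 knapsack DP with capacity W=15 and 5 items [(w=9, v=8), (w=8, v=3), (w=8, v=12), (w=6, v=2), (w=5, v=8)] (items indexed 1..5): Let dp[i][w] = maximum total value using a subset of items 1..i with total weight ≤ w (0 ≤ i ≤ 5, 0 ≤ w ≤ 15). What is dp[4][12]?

12

i\w   0   1   2   3   4   5   6   7   8   9  10  11  12  13  14  15
  0   0   0   0   0   0   0   0   0   0   0   0   0   0   0   0   0
  1   0   0   0   0   0   0   0   0   0   8   8   8   8   8   8   8
  2   0   0   0   0   0   0   0   0   3   8   8   8   8   8   8   8
  3   0   0   0   0   0   0   0   0  12  12  12  12  12  12  12  12
  4   0   0   0   0   0   0   2   2  12  12  12  12  12  12  14  14
  5   0   0   0   0   0   8   8   8  12  12  12  12  12  20  20  20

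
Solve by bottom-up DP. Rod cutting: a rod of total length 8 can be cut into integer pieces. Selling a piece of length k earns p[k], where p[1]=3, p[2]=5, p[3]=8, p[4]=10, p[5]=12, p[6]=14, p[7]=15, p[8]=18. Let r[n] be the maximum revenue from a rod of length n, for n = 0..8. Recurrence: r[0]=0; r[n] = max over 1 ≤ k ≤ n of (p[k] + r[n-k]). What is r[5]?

15

   n    0    1    2    3    4    5    6    7    8
r[n]    0    3    6    9   12   15   18   21   24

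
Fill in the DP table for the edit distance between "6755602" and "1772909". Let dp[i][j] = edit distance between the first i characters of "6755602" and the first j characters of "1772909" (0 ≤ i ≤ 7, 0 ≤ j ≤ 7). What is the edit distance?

5

   ''  1  7  7  2  9  0  9
''  0  1  2  3  4  5  6  7
 6  1  1  2  3  4  5  6  7
 7  2  2  1  2  3  4  5  6
 5  3  3  2  2  3  4  5  6
 5  4  4  3  3  3  4  5  6
 6  5  5  4  4  4  4  5  6
 0  6  6  5  5  5  5  4  5
 2  7  7  6  6  5  6  5  5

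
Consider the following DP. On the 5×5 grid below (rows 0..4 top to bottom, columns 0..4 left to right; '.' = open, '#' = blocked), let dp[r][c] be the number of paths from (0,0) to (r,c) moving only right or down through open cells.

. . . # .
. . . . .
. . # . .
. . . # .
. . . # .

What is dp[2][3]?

3

r\c   0   1   2   3   4
  0   1   1   1   0   0
  1   1   2   3   3   3
  2   1   3   0   3   6
  3   1   4   4   0   6
  4   1   5   9   0   6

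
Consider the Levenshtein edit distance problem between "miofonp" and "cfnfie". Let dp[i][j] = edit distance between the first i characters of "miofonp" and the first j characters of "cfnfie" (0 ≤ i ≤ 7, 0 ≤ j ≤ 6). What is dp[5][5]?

   ''  c  f  n  f  i  e
''  0  1  2  3  4  5  6
 m  1  1  2  3  4  5  6
 i  2  2  2  3  4  4  5
 o  3  3  3  3  4  5  5
 f  4  4  3  4  3  4  5
 o  5  5  4  4  4  4  5
 n  6  6  5  4  5  5  5
 p  7  7  6  5  5  6  6

4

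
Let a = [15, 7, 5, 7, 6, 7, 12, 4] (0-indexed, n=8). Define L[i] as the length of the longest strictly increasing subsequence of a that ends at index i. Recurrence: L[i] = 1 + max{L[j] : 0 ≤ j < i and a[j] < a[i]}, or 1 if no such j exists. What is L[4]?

2

   i    0    1    2    3    4    5    6    7
a[i]   15    7    5    7    6    7   12    4
L[i]    1    1    1    2    2    3    4    1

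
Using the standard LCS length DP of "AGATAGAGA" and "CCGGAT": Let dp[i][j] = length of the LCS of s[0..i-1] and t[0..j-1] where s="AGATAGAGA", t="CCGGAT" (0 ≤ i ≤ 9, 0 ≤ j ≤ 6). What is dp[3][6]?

   ''  C  C  G  G  A  T
''  0  0  0  0  0  0  0
 A  0  0  0  0  0  1  1
 G  0  0  0  1  1  1  1
 A  0  0  0  1  1  2  2
 T  0  0  0  1  1  2  3
 A  0  0  0  1  1  2  3
 G  0  0  0  1  2  2  3
 A  0  0  0  1  2  3  3
 G  0  0  0  1  2  3  3
 A  0  0  0  1  2  3  3

2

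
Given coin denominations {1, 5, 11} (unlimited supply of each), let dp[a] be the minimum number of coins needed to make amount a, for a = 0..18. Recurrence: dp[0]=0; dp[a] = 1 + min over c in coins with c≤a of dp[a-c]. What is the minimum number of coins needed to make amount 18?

4

 a  0  1  2  3  4  5  6  7  8  9 10 11 12 13 14 15 16 17 18
dp  0  1  2  3  4  1  2  3  4  5  2  1  2  3  4  3  2  3  4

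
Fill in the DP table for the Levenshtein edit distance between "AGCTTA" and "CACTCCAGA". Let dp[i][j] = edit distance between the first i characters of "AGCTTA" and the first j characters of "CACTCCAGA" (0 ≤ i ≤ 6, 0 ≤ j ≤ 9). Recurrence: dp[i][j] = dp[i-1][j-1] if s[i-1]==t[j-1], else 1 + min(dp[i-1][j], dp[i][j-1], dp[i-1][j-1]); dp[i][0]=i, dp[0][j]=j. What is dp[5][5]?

3

   ''  C  A  C  T  C  C  A  G  A
''  0  1  2  3  4  5  6  7  8  9
 A  1  1  1  2  3  4  5  6  7  8
 G  2  2  2  2  3  4  5  6  6  7
 C  3  2  3  2  3  3  4  5  6  7
 T  4  3  3  3  2  3  4  5  6  7
 T  5  4  4  4  3  3  4  5  6  7
 A  6  5  4  5  4  4  4  4  5  6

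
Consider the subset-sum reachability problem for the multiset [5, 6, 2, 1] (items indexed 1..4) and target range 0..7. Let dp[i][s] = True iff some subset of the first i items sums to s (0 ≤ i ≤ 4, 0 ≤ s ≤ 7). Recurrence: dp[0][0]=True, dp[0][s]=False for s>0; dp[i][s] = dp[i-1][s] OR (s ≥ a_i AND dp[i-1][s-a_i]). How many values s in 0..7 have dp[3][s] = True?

5

i\s   0   1   2   3   4   5   6   7
  0   T   F   F   F   F   F   F   F
  1   T   F   F   F   F   T   F   F
  2   T   F   F   F   F   T   T   F
  3   T   F   T   F   F   T   T   T
  4   T   T   T   T   F   T   T   T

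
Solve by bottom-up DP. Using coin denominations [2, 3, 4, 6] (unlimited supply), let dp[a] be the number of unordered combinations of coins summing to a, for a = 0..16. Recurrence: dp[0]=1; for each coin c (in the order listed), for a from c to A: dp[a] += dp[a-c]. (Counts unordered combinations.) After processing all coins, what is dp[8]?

after  coin     0     1     2     3     4     5     6     7     8     9    10    11    12    13    14    15    16
          2     1     0     1     0     1     0     1     0     1     0     1     0     1     0     1     0     1
          3     1     0     1     1     1     1     2     1     2     2     2     2     3     2     3     3     3
          4     1     0     1     1     2     1     3     2     4     3     5     4     7     5     8     7    10
          6     1     0     1     1     2     1     4     2     5     4     7     5    11     7    13    11    17

5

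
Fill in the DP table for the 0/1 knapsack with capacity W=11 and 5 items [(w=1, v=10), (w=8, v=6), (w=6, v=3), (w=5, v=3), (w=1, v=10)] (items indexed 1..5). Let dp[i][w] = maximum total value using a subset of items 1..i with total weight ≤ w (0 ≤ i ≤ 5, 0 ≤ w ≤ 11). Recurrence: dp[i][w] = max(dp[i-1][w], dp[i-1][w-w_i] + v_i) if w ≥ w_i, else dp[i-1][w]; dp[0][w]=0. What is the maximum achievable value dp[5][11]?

26

i\w   0   1   2   3   4   5   6   7   8   9  10  11
  0   0   0   0   0   0   0   0   0   0   0   0   0
  1   0  10  10  10  10  10  10  10  10  10  10  10
  2   0  10  10  10  10  10  10  10  10  16  16  16
  3   0  10  10  10  10  10  10  13  13  16  16  16
  4   0  10  10  10  10  10  13  13  13  16  16  16
  5   0  10  20  20  20  20  20  23  23  23  26  26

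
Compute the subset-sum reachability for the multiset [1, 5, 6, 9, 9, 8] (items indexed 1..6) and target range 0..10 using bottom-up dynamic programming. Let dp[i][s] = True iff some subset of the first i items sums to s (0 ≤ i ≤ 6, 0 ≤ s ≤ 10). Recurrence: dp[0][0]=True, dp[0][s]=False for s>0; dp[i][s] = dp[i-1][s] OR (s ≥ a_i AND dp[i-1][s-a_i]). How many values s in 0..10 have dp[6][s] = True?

i\s   0   1   2   3   4   5   6   7   8   9  10
  0   T   F   F   F   F   F   F   F   F   F   F
  1   T   T   F   F   F   F   F   F   F   F   F
  2   T   T   F   F   F   T   T   F   F   F   F
  3   T   T   F   F   F   T   T   T   F   F   F
  4   T   T   F   F   F   T   T   T   F   T   T
  5   T   T   F   F   F   T   T   T   F   T   T
  6   T   T   F   F   F   T   T   T   T   T   T

8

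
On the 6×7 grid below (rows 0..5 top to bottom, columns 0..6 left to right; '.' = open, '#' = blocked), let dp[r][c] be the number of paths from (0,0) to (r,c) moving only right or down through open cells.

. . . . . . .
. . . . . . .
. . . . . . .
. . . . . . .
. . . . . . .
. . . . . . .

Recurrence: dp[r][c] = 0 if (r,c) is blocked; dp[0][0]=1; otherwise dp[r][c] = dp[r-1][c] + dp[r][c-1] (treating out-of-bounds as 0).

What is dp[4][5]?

r\c   0   1   2   3   4   5   6
  0   1   1   1   1   1   1   1
  1   1   2   3   4   5   6   7
  2   1   3   6  10  15  21  28
  3   1   4  10  20  35  56  84
  4   1   5  15  35  70 126 210
  5   1   6  21  56 126 252 462

126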